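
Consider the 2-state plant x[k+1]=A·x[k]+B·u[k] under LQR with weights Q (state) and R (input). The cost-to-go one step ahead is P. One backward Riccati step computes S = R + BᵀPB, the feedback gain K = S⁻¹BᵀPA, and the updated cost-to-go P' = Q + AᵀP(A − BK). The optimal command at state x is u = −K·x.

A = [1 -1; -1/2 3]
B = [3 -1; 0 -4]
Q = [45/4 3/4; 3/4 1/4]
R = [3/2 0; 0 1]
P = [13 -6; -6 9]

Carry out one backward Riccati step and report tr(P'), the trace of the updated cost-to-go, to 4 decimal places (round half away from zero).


BᵀP = [39.0000 -18.0000; 11.0000 -30.0000]
S = R + BᵀPB = [3/2 0; 0 1] + [117.0000 33.0000; 33.0000 109.0000] = [118.5000 33.0000; 33.0000 110.0000]
BᵀPA = [48.0000 -93.0000; 26.0000 -101.0000]
K = S⁻¹·BᵀPA = [0.3702 -0.5773; 0.1253 -0.7450]
A−BK = [0.0148 -0.0129; 0.0013 0.0201]
AᵀP(A−BK) = [0.2239 -0.4179; -0.4179 1.0639]
P' = Q + AᵀP(A−BK) = [11.4739 0.3321; 0.3321 1.3139]
tr(P') = 12.7878

12.7878


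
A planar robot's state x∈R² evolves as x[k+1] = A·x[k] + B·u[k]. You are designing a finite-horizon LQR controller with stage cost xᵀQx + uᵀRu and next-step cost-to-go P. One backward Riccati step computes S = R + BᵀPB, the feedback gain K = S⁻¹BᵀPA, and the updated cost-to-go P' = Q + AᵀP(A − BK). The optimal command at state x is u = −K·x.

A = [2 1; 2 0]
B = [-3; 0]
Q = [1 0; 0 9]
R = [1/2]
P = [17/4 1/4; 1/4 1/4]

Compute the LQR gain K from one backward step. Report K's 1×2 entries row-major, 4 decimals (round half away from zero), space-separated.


-0.6968 -0.3290

BᵀP = [-12.7500 -0.7500]
S = R + BᵀPB = [1/2] + [38.2500] = [38.7500]
BᵀPA = [-27.0000 -12.7500]
K = S⁻¹·BᵀPA = [-0.6968 -0.3290]
A−BK = [-0.0903 0.0129; 2.0000 0.0000]
AᵀP(A−BK) = [1.1871 0.1161; 0.1161 0.0548]
P' = Q + AᵀP(A−BK) = [2.1871 0.1161; 0.1161 9.0548]
tr(P') = 11.2419


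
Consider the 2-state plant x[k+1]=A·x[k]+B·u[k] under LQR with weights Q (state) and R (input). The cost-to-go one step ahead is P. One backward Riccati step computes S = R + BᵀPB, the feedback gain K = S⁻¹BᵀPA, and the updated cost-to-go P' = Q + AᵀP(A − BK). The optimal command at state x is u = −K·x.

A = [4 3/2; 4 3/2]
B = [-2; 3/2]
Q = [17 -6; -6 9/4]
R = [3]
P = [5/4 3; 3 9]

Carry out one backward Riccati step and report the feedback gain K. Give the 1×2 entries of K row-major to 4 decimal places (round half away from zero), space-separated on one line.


3.7073 1.3902

BᵀP = [2.0000 7.5000]
S = R + BᵀPB = [3] + [7.2500] = [10.2500]
BᵀPA = [38.0000 14.2500]
K = S⁻¹·BᵀPA = [3.7073 1.3902]
A−BK = [11.4146 4.2805; -1.5610 -0.5854]
AᵀP(A−BK) = [119.1220 44.6707; 44.6707 16.7515]
P' = Q + AᵀP(A−BK) = [136.1220 38.6707; 38.6707 19.0015]
tr(P') = 155.1235


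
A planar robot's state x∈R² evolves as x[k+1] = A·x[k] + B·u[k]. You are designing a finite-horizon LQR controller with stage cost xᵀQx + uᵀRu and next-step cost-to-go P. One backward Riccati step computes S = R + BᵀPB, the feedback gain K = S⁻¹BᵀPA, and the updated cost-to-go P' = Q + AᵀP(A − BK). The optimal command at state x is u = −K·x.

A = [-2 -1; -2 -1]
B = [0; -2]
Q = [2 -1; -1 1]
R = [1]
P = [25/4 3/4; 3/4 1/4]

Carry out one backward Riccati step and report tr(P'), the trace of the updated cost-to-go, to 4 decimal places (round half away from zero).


33.0000

BᵀP = [-1.5000 -0.5000]
S = R + BᵀPB = [1] + [1.0000] = [2.0000]
BᵀPA = [4.0000 2.0000]
K = S⁻¹·BᵀPA = [2.0000 1.0000]
A−BK = [-2.0000 -1.0000; 2.0000 1.0000]
AᵀP(A−BK) = [24.0000 12.0000; 12.0000 6.0000]
P' = Q + AᵀP(A−BK) = [26.0000 11.0000; 11.0000 7.0000]
tr(P') = 33.0000


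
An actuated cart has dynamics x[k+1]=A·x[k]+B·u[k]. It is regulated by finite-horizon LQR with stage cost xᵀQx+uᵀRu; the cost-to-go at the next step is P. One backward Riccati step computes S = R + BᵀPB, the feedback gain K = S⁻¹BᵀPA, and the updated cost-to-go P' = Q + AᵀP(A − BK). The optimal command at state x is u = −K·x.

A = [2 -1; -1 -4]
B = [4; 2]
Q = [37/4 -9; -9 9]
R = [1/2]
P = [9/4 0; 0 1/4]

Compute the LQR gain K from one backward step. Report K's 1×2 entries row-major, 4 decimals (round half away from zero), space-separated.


0.4667 -0.2933

BᵀP = [9.0000 0.5000]
S = R + BᵀPB = [1/2] + [37.0000] = [37.5000]
BᵀPA = [17.5000 -11.0000]
K = S⁻¹·BᵀPA = [0.4667 -0.2933]
A−BK = [0.1333 0.1733; -1.9333 -3.4133]
AᵀP(A−BK) = [1.0833 1.6333; 1.6333 3.0233]
P' = Q + AᵀP(A−BK) = [10.3333 -7.3667; -7.3667 12.0233]
tr(P') = 22.3567


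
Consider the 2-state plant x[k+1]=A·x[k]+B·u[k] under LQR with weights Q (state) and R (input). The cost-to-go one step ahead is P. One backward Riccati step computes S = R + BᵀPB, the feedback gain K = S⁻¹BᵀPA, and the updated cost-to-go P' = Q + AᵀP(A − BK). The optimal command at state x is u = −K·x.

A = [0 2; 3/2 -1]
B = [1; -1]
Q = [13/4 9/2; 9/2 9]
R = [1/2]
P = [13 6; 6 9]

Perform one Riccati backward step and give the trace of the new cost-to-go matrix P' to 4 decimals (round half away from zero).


40.0476

BᵀP = [7.0000 -3.0000]
S = R + BᵀPB = [1/2] + [10.0000] = [10.5000]
BᵀPA = [-4.5000 17.0000]
K = S⁻¹·BᵀPA = [-0.4286 1.6190]
A−BK = [0.4286 0.3810; 1.0714 0.6190]
AᵀP(A−BK) = [18.3214 11.7857; 11.7857 9.4762]
P' = Q + AᵀP(A−BK) = [21.5714 16.2857; 16.2857 18.4762]
tr(P') = 40.0476


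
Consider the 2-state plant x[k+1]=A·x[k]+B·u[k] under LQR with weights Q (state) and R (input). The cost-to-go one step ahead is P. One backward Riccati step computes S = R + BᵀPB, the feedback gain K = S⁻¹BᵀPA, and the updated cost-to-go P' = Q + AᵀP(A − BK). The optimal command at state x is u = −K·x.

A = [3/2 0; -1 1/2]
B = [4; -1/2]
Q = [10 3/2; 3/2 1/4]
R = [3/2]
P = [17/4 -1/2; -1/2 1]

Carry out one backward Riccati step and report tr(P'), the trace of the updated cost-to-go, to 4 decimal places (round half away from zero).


11.3193

BᵀP = [17.2500 -2.5000]
S = R + BᵀPB = [3/2] + [70.2500] = [71.7500]
BᵀPA = [28.3750 -1.2500]
K = S⁻¹·BᵀPA = [0.3955 -0.0174]
A−BK = [-0.0819 0.0697; -0.8023 0.4913]
AᵀP(A−BK) = [0.8410 -0.3807; -0.3807 0.2282]
P' = Q + AᵀP(A−BK) = [10.8410 1.1193; 1.1193 0.4782]
tr(P') = 11.3193


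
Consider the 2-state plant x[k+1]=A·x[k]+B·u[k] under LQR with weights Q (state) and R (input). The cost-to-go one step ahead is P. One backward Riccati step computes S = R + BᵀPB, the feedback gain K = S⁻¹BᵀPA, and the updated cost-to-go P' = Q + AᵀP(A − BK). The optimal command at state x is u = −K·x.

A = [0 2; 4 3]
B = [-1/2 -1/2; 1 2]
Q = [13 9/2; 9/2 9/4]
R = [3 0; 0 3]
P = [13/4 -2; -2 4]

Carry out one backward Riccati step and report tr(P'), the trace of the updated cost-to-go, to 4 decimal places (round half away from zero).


BᵀP = [-3.6250 5.0000; -5.6250 9.0000]
S = R + BᵀPB = [3 0; 0 3] + [6.8125 11.8125; 11.8125 20.8125] = [9.8125 11.8125; 11.8125 23.8125]
BᵀPA = [20.0000 7.7500; 36.0000 15.7500]
K = S⁻¹·BᵀPA = [0.5418 -0.0159; 1.2430 0.6693]
A−BK = [0.8924 2.3267; 0.9721 1.6773]
AᵀP(A−BK) = [8.4143 8.2231; 8.2231 14.5817]
P' = Q + AᵀP(A−BK) = [21.4143 12.7231; 12.7231 16.8317]
tr(P') = 38.2460

38.2460


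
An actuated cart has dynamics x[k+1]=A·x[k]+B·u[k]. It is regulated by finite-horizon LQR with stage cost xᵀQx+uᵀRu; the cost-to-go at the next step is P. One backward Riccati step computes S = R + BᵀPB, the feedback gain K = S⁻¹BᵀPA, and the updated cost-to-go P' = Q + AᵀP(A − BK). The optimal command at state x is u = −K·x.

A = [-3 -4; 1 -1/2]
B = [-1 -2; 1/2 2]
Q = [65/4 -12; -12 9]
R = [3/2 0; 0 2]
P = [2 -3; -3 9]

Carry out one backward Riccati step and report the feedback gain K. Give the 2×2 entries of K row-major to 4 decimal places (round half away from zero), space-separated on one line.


BᵀP = [-3.5000 7.5000; -10.0000 24.0000]
S = R + BᵀPB = [3/2 0; 0 2] + [7.2500 22.0000; 22.0000 68.0000] = [8.7500 22.0000; 22.0000 70.0000]
BᵀPA = [18.0000 10.2500; 54.0000 28.0000]
K = S⁻¹·BᵀPA = [0.5603 0.7899; 0.5953 0.1518]
A−BK = [-1.2490 -2.9066; -0.4708 -1.1984]
AᵀP(A−BK) = [2.7665 4.5875; 4.5875 9.9047]
P' = Q + AᵀP(A−BK) = [19.0165 -7.4125; -7.4125 18.9047]
tr(P') = 37.9212

0.5603 0.7899 0.5953 0.1518


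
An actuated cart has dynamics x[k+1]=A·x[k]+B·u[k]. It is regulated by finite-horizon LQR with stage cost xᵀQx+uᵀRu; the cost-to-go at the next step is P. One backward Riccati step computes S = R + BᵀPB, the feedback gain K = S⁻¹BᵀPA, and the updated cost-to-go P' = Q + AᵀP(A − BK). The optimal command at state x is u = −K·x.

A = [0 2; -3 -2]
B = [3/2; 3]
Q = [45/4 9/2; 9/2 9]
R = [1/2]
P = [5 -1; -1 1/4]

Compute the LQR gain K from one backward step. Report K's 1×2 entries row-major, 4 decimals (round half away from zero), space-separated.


BᵀP = [4.5000 -0.7500]
S = R + BᵀPB = [1/2] + [4.5000] = [5.0000]
BᵀPA = [2.2500 10.5000]
K = S⁻¹·BᵀPA = [0.4500 2.1000]
A−BK = [-0.6750 -1.1500; -4.3500 -8.3000]
AᵀP(A−BK) = [1.2375 2.7750; 2.7750 6.9500]
P' = Q + AᵀP(A−BK) = [12.4875 7.2750; 7.2750 15.9500]
tr(P') = 28.4375

0.4500 2.1000


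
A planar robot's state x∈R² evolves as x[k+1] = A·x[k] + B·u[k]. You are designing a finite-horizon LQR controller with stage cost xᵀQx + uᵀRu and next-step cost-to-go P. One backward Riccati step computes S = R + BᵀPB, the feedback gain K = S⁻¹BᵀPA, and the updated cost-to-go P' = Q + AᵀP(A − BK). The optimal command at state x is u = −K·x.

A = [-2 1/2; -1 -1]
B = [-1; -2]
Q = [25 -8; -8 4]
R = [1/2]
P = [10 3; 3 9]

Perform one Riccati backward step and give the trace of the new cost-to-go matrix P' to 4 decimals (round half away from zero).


BᵀP = [-16.0000 -21.0000]
S = R + BᵀPB = [1/2] + [58.0000] = [58.5000]
BᵀPA = [53.0000 13.0000]
K = S⁻¹·BᵀPA = [0.9060 0.2222]
A−BK = [-1.0940 0.7222; 0.8120 -0.5556]
AᵀP(A−BK) = [12.9829 -8.2778; -8.2778 5.6111]
P' = Q + AᵀP(A−BK) = [37.9829 -16.2778; -16.2778 9.6111]
tr(P') = 47.5940

47.5940


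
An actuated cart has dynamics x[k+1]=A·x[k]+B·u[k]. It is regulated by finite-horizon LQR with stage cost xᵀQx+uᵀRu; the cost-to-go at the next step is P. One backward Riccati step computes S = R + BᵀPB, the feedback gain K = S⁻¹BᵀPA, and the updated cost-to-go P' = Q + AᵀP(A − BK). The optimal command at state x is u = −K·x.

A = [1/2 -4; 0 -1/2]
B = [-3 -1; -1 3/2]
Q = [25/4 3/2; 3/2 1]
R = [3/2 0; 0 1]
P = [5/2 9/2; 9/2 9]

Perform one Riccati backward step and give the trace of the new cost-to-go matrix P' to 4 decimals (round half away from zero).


9.0144

BᵀP = [-12.0000 -22.5000; 4.2500 9.0000]
S = R + BᵀPB = [3/2 0; 0 1] + [58.5000 -21.7500; -21.7500 9.2500] = [60.0000 -21.7500; -21.7500 10.2500]
BᵀPA = [-6.0000 59.2500; 2.1250 -21.5000]
K = S⁻¹·BᵀPA = [-0.1077 0.9841; -0.0211 -0.0092]
A−BK = [0.1559 -1.0568; -0.0760 0.4980]
AᵀP(A−BK) = [0.0239 -0.2005; -0.2005 1.7404]
P' = Q + AᵀP(A−BK) = [6.2739 1.2995; 1.2995 2.7404]
tr(P') = 9.0144


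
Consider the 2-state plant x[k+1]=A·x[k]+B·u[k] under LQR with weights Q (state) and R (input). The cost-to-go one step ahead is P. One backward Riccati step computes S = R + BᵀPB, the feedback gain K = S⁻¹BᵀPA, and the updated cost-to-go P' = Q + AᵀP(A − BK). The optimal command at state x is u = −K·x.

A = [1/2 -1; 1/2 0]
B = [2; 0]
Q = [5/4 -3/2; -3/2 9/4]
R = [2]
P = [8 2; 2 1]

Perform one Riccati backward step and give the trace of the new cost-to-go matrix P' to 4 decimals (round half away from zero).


BᵀP = [16.0000 4.0000]
S = R + BᵀPB = [2] + [32.0000] = [34.0000]
BᵀPA = [10.0000 -16.0000]
K = S⁻¹·BᵀPA = [0.2941 -0.4706]
A−BK = [-0.0882 -0.0588; 0.5000 0.0000]
AᵀP(A−BK) = [0.3088 -0.2941; -0.2941 0.4706]
P' = Q + AᵀP(A−BK) = [1.5588 -1.7941; -1.7941 2.7206]
tr(P') = 4.2794

4.2794


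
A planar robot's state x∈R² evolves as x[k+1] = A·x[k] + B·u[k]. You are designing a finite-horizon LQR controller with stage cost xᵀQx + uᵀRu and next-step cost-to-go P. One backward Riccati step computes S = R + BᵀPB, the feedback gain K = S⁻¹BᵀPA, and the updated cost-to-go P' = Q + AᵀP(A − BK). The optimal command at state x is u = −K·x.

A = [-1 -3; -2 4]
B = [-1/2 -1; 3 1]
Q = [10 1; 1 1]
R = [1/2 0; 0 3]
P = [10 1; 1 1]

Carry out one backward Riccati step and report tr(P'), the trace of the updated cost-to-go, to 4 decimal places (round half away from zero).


BᵀP = [-2.0000 2.5000; -9.0000 0.0000]
S = R + BᵀPB = [1/2 0; 0 3] + [8.5000 4.5000; 4.5000 9.0000] = [9.0000 4.5000; 4.5000 12.0000]
BᵀPA = [-3.0000 16.0000; 9.0000 27.0000]
K = S⁻¹·BᵀPA = [-0.8718 0.8034; 1.0769 1.9487]
A−BK = [-0.3590 -0.6496; -0.4615 -0.3590]
AᵀP(A−BK) = [5.6923 8.8718; 8.8718 16.5299]
P' = Q + AᵀP(A−BK) = [15.6923 9.8718; 9.8718 17.5299]
tr(P') = 33.2222

33.2222


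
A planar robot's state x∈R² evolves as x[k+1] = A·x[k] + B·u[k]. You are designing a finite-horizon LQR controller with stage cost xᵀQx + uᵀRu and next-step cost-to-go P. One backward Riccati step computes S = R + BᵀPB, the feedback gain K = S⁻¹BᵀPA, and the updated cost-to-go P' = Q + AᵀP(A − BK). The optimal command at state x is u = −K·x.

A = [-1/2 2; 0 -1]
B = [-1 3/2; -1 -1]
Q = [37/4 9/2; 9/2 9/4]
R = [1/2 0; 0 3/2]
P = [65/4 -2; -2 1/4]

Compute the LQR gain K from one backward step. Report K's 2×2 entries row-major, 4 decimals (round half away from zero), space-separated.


0.2607 -1.1006 -0.1616 0.6894

BᵀP = [-14.2500 1.7500; 26.3750 -3.2500]
S = R + BᵀPB = [1/2 0; 0 3/2] + [12.5000 -23.1250; -23.1250 42.8125] = [13.0000 -23.1250; -23.1250 44.3125]
BᵀPA = [7.1250 -30.2500; -13.1875 56.0000]
K = S⁻¹·BᵀPA = [0.2607 -1.1006; -0.1616 0.6894]
A−BK = [0.0030 -0.1347; 0.0991 -1.4113]
AᵀP(A−BK) = [0.0745 -0.3169; -0.3169 1.3509]
P' = Q + AᵀP(A−BK) = [9.3245 4.1831; 4.1831 3.6009]
tr(P') = 12.9255


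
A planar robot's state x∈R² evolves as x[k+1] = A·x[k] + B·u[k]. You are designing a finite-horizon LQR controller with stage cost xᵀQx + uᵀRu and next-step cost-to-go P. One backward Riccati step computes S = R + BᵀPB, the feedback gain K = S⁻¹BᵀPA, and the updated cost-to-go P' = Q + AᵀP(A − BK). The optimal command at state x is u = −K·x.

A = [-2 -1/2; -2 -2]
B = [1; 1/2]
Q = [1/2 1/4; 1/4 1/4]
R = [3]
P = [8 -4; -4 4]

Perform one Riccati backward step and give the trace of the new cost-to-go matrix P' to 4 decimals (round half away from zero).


BᵀP = [6.0000 -2.0000]
S = R + BᵀPB = [3] + [5.0000] = [8.0000]
BᵀPA = [-8.0000 1.0000]
K = S⁻¹·BᵀPA = [-1.0000 0.1250]
A−BK = [-1.0000 -0.6250; -1.5000 -2.0625]
AᵀP(A−BK) = [8.0000 5.0000; 5.0000 9.8750]
P' = Q + AᵀP(A−BK) = [8.5000 5.2500; 5.2500 10.1250]
tr(P') = 18.6250

18.6250


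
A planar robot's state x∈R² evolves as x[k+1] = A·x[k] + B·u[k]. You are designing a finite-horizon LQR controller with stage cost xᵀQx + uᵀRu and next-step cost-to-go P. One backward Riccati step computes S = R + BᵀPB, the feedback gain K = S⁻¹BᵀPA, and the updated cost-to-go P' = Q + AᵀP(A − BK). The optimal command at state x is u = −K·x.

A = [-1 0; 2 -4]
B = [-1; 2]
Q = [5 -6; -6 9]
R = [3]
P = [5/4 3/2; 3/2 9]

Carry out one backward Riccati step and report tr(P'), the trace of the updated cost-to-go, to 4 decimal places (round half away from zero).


BᵀP = [1.7500 16.5000]
S = R + BᵀPB = [3] + [31.2500] = [34.2500]
BᵀPA = [31.2500 -66.0000]
K = S⁻¹·BᵀPA = [0.9124 -1.9270]
A−BK = [-0.0876 -1.9270; 0.1752 -0.1460]
AᵀP(A−BK) = [2.7372 -5.7810; -5.7810 16.8175]
P' = Q + AᵀP(A−BK) = [7.7372 -11.7810; -11.7810 25.8175]
tr(P') = 33.5547

33.5547


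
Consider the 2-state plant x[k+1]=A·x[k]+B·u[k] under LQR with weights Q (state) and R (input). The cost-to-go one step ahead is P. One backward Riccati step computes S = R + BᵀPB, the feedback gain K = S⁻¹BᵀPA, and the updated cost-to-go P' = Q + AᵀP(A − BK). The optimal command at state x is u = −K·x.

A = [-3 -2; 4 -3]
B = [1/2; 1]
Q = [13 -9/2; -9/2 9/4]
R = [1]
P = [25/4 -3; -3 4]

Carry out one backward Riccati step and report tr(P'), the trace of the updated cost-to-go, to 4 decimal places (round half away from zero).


189.6360

BᵀP = [0.1250 2.5000]
S = R + BᵀPB = [1] + [2.5625] = [3.5625]
BᵀPA = [9.6250 -7.7500]
K = S⁻¹·BᵀPA = [2.7018 -2.1754]
A−BK = [-4.3509 -0.9123; 1.2982 -0.8246]
AᵀP(A−BK) = [166.2456 7.4386; 7.4386 8.1404]
P' = Q + AᵀP(A−BK) = [179.2456 2.9386; 2.9386 10.3904]
tr(P') = 189.6360


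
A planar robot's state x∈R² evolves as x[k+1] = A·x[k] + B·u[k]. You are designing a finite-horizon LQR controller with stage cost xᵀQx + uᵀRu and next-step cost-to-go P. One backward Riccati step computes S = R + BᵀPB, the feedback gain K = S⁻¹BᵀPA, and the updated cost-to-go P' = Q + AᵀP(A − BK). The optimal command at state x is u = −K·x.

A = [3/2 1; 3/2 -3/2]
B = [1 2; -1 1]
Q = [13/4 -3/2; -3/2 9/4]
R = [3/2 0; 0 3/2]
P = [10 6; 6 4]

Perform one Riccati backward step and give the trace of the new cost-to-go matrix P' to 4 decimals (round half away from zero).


7.5864

BᵀP = [4.0000 2.0000; 26.0000 16.0000]
S = R + BᵀPB = [3/2 0; 0 3/2] + [2.0000 10.0000; 10.0000 68.0000] = [3.5000 10.0000; 10.0000 69.5000]
BᵀPA = [9.0000 1.0000; 63.0000 2.0000]
K = S⁻¹·BᵀPA = [-0.0314 0.3455; 0.9110 -0.0209]
A−BK = [-0.2906 0.6963; 0.5576 -1.1335]
AᵀP(A−BK) = [1.3901 -0.2906; -0.2906 0.6963]
P' = Q + AᵀP(A−BK) = [4.6401 -1.7906; -1.7906 2.9463]
tr(P') = 7.5864


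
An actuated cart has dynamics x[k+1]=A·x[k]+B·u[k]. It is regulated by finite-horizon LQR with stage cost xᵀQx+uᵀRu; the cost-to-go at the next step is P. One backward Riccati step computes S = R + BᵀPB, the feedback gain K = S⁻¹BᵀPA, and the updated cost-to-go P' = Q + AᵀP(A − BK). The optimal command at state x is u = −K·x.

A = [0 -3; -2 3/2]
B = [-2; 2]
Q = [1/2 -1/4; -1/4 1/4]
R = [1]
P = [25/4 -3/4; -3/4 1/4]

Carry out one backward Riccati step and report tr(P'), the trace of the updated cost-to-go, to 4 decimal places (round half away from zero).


3.4640

BᵀP = [-14.0000 2.0000]
S = R + BᵀPB = [1] + [32.0000] = [33.0000]
BᵀPA = [-4.0000 45.0000]
K = S⁻¹·BᵀPA = [-0.1212 1.3636]
A−BK = [-0.2424 -0.2727; -1.7576 -1.2273]
AᵀP(A−BK) = [0.5152 0.2045; 0.2045 2.1989]
P' = Q + AᵀP(A−BK) = [1.0152 -0.0455; -0.0455 2.4489]
tr(P') = 3.4640


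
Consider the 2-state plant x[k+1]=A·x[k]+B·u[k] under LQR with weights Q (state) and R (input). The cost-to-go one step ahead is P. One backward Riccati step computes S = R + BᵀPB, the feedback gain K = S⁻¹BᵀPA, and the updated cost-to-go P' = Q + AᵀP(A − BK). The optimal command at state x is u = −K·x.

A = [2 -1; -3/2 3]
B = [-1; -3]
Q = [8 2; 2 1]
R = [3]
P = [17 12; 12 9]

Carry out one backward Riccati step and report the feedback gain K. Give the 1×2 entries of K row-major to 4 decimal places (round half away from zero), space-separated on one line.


-0.2746 -0.3699

BᵀP = [-53.0000 -39.0000]
S = R + BᵀPB = [3] + [170.0000] = [173.0000]
BᵀPA = [-47.5000 -64.0000]
K = S⁻¹·BᵀPA = [-0.2746 -0.3699]
A−BK = [1.7254 -1.3699; -2.3237 1.8902]
AᵀP(A−BK) = [3.2081 -2.0723; -2.0723 2.3237]
P' = Q + AᵀP(A−BK) = [11.2081 -0.0723; -0.0723 3.3237]
tr(P') = 14.5318


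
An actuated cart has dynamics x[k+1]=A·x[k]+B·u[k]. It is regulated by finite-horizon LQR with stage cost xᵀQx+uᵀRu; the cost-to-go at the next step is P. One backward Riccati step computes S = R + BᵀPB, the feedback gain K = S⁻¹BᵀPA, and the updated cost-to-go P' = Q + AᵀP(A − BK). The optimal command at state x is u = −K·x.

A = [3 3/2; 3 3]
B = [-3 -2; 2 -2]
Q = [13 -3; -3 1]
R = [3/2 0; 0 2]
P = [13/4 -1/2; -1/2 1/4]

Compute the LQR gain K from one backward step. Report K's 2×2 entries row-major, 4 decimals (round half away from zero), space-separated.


BᵀP = [-10.7500 2.0000; -5.5000 0.5000]
S = R + BᵀPB = [3/2 0; 0 2] + [36.2500 17.5000; 17.5000 10.0000] = [37.7500 17.5000; 17.5000 12.0000]
BᵀPA = [-26.2500 -10.1250; -15.0000 -6.7500]
K = S⁻¹·BᵀPA = [-0.3578 -0.0230; -0.7283 -0.5290]
A−BK = [0.4702 0.3731; 2.2589 1.9881]
AᵀP(A−BK) = [2.1848 1.5869; 1.5869 1.2592]
P' = Q + AᵀP(A−BK) = [15.1848 -1.4131; -1.4131 2.2592]
tr(P') = 17.4440

-0.3578 -0.0230 -0.7283 -0.5290


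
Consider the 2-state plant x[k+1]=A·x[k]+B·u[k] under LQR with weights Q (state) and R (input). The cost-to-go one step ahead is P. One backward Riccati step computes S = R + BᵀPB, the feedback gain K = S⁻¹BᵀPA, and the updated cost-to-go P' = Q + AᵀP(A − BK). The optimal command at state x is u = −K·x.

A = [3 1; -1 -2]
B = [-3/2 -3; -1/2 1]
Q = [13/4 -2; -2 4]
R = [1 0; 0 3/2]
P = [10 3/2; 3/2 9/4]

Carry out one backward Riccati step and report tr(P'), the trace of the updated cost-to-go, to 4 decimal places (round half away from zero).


11.4999

BᵀP = [-15.7500 -3.3750; -28.5000 -2.2500]
S = R + BᵀPB = [1 0; 0 3/2] + [25.3125 43.8750; 43.8750 83.2500] = [26.3125 43.8750; 43.8750 84.7500]
BᵀPA = [-43.8750 -9.0000; -83.2500 -24.0000]
K = S⁻¹·BᵀPA = [-0.2158 0.9517; -0.8706 -0.7759]
A−BK = [0.0646 0.0999; -0.2373 -0.7482]
AᵀP(A−BK) = [1.3059 1.1638; 1.1638 2.9441]
P' = Q + AᵀP(A−BK) = [4.5559 -0.8362; -0.8362 6.9441]
tr(P') = 11.4999


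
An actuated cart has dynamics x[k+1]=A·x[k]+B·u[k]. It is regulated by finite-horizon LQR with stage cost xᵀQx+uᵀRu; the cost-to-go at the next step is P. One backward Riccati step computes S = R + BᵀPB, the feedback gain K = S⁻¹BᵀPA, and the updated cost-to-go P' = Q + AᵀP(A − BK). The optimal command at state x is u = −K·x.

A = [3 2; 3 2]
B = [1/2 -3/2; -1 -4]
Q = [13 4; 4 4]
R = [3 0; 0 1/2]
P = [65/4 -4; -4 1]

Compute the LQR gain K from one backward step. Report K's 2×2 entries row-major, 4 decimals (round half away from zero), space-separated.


BᵀP = [12.1250 -3.0000; -8.3750 2.0000]
S = R + BᵀPB = [3 0; 0 1/2] + [9.0625 -6.1875; -6.1875 4.5625] = [12.0625 -6.1875; -6.1875 5.0625]
BᵀPA = [27.3750 18.2500; -19.1250 -12.7500]
K = S⁻¹·BᵀPA = [0.8889 0.5926; -2.6914 -1.7942]
A−BK = [-1.4815 -0.9877; -6.8765 -4.5844]
AᵀP(A−BK) = [7.4444 4.9630; 4.9630 3.3086]
P' = Q + AᵀP(A−BK) = [20.4444 8.9630; 8.9630 7.3086]
tr(P') = 27.7531

0.8889 0.5926 -2.6914 -1.7942


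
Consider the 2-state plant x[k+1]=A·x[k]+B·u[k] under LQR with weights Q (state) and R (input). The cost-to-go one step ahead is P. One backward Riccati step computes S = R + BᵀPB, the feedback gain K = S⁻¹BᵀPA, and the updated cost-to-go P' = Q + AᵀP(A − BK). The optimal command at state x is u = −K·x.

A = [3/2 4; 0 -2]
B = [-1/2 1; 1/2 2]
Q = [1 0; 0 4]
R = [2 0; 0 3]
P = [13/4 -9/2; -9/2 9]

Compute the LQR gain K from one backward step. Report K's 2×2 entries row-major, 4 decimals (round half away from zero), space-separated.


-0.6841 -2.6214 -0.0841 -1.0214

BᵀP = [-3.8750 6.7500; -5.7500 13.5000]
S = R + BᵀPB = [2 0; 0 3] + [5.3125 9.6250; 9.6250 21.2500] = [7.3125 9.6250; 9.6250 24.2500]
BᵀPA = [-5.8125 -29.0000; -8.6250 -50.0000]
K = S⁻¹·BᵀPA = [-0.6841 -2.6214; -0.0841 -1.0214]
A−BK = [1.2421 3.7107; 0.5103 1.3535]
AᵀP(A−BK) = [2.6103 8.9535; 8.9535 32.9092]
P' = Q + AᵀP(A−BK) = [3.6103 8.9535; 8.9535 36.9092]
tr(P') = 40.5196


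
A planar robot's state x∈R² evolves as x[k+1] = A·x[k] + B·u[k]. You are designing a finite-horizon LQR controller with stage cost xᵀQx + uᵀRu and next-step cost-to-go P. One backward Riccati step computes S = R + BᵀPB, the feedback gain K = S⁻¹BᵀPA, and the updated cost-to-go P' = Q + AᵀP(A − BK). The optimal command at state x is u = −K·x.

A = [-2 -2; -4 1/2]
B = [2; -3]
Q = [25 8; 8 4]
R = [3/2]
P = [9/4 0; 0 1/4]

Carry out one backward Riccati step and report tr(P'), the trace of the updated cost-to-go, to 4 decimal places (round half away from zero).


41.3456

BᵀP = [4.5000 -0.7500]
S = R + BᵀPB = [3/2] + [11.2500] = [12.7500]
BᵀPA = [-6.0000 -9.3750]
K = S⁻¹·BᵀPA = [-0.4706 -0.7353]
A−BK = [-1.0588 -0.5294; -5.4118 -1.7059]
AᵀP(A−BK) = [10.1765 4.0882; 4.0882 2.1691]
P' = Q + AᵀP(A−BK) = [35.1765 12.0882; 12.0882 6.1691]
tr(P') = 41.3456


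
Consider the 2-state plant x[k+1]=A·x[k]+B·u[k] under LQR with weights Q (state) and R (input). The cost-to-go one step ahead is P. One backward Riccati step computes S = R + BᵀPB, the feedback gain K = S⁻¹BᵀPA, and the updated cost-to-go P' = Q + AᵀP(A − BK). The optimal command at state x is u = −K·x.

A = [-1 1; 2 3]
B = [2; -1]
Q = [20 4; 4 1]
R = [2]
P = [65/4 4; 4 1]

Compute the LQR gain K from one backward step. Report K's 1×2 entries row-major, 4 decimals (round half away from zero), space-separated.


-0.2788 0.9519

BᵀP = [28.5000 7.0000]
S = R + BᵀPB = [2] + [50.0000] = [52.0000]
BᵀPA = [-14.5000 49.5000]
K = S⁻¹·BᵀPA = [-0.2788 0.9519]
A−BK = [-0.4423 -0.9038; 1.7212 3.9519]
AᵀP(A−BK) = [0.2067 -0.4471; -0.4471 2.1298]
P' = Q + AᵀP(A−BK) = [20.2067 3.5529; 3.5529 3.1298]
tr(P') = 23.3365


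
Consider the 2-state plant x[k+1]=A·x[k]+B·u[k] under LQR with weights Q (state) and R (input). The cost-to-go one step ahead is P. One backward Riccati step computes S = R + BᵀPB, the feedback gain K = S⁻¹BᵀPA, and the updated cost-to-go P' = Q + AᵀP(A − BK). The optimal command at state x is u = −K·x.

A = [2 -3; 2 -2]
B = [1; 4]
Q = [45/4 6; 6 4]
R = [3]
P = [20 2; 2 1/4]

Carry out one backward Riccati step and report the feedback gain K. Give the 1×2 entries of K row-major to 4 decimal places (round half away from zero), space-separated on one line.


1.4419 -2.0930

BᵀP = [28.0000 3.0000]
S = R + BᵀPB = [3] + [40.0000] = [43.0000]
BᵀPA = [62.0000 -90.0000]
K = S⁻¹·BᵀPA = [1.4419 -2.0930]
A−BK = [0.5581 -0.9070; -3.7674 6.3721]
AᵀP(A−BK) = [7.6047 -11.2326; -11.2326 16.6279]
P' = Q + AᵀP(A−BK) = [18.8547 -5.2326; -5.2326 20.6279]
tr(P') = 39.4826


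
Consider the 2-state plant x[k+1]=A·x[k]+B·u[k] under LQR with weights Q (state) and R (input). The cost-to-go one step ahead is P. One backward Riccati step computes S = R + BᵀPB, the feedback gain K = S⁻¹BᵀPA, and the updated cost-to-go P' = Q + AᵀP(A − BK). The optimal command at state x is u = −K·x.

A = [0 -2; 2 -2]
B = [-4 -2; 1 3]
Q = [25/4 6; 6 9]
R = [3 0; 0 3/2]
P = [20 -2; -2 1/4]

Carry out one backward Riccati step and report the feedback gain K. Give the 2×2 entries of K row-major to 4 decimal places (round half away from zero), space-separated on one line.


BᵀP = [-82.0000 8.2500; -46.0000 4.7500]
S = R + BᵀPB = [3 0; 0 3/2] + [336.2500 188.7500; 188.7500 106.2500] = [339.2500 188.7500; 188.7500 107.7500]
BᵀPA = [16.5000 147.5000; 9.5000 82.5000]
K = S⁻¹·BᵀPA = [-0.0164 0.3463; 0.1170 0.1590]
A−BK = [0.1682 -0.2967; 1.6655 -2.8233]
AᵀP(A−BK) = [0.1601 -0.2248; -0.2248 0.8004]
P' = Q + AᵀP(A−BK) = [6.4101 5.7752; 5.7752 9.8004]
tr(P') = 16.2105

-0.0164 0.3463 0.1170 0.1590


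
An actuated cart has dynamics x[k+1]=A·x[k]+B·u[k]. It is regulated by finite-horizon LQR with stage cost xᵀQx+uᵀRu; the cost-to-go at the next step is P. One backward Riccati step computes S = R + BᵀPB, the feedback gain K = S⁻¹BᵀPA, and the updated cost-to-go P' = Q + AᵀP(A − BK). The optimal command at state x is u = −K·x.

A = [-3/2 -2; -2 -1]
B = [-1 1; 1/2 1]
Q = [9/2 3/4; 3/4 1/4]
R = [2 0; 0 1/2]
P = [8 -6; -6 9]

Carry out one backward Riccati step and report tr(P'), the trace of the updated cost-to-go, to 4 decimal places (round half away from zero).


8.0771

BᵀP = [-11.0000 10.5000; 2.0000 3.0000]
S = R + BᵀPB = [2 0; 0 1/2] + [16.2500 -0.5000; -0.5000 5.0000] = [18.2500 -0.5000; -0.5000 5.5000]
BᵀPA = [-4.5000 11.5000; -9.0000 -7.0000]
K = S⁻¹·BᵀPA = [-0.2921 0.5968; -1.6629 -1.2185]
A−BK = [-0.1292 -0.1848; -0.1910 -0.0799]
AᵀP(A−BK) = [1.7191 0.7191; 0.7191 1.6080]
P' = Q + AᵀP(A−BK) = [6.2191 1.4691; 1.4691 1.8580]
tr(P') = 8.0771


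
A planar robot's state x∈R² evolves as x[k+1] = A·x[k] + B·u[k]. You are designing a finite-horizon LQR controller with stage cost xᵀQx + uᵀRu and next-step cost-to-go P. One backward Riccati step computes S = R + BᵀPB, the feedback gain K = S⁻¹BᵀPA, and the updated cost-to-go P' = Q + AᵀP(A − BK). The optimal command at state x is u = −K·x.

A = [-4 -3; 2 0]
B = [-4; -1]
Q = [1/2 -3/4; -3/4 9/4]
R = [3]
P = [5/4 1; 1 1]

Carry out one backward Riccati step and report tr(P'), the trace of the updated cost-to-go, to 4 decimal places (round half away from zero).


BᵀP = [-6.0000 -5.0000]
S = R + BᵀPB = [3] + [29.0000] = [32.0000]
BᵀPA = [14.0000 18.0000]
K = S⁻¹·BᵀPA = [0.4375 0.5625]
A−BK = [-2.2500 -0.7500; 2.4375 0.5625]
AᵀP(A−BK) = [1.8750 1.1250; 1.1250 1.1250]
P' = Q + AᵀP(A−BK) = [2.3750 0.3750; 0.3750 3.3750]
tr(P') = 5.7500

5.7500


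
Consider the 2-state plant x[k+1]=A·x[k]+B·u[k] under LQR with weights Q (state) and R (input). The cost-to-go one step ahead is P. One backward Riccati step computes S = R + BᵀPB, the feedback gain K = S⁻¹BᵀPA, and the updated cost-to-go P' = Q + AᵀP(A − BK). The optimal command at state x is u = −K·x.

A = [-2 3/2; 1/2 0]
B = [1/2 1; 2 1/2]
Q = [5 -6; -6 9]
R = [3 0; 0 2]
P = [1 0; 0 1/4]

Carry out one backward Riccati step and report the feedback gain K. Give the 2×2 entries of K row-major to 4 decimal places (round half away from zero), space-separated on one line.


BᵀP = [0.5000 0.5000; 1.0000 0.1250]
S = R + BᵀPB = [3 0; 0 2] + [1.2500 0.7500; 0.7500 1.0625] = [4.2500 0.7500; 0.7500 3.0625]
BᵀPA = [-0.7500 0.7500; -1.9375 1.5000]
K = S⁻¹·BᵀPA = [-0.0678 0.0941; -0.6161 0.4668]
A−BK = [-1.3501 0.9862; 0.9435 -0.4216]
AᵀP(A−BK) = [2.8181 -2.0251; -2.0251 1.4793]
P' = Q + AᵀP(A−BK) = [7.8181 -8.0251; -8.0251 10.4793]
tr(P') = 18.2974

-0.0678 0.0941 -0.6161 0.4668


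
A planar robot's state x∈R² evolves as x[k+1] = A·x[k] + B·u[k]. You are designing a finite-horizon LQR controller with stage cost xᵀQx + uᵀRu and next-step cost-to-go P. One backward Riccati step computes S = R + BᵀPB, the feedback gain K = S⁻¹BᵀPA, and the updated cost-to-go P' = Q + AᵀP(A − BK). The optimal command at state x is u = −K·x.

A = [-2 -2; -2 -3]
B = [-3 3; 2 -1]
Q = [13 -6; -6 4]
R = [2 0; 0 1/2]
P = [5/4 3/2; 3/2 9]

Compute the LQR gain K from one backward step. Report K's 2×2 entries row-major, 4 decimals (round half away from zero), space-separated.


BᵀP = [-0.7500 13.5000; 2.2500 -4.5000]
S = R + BᵀPB = [2 0; 0 1/2] + [29.2500 -15.7500; -15.7500 11.2500] = [31.2500 -15.7500; -15.7500 11.7500]
BᵀPA = [-25.5000 -39.0000; 4.5000 9.0000]
K = S⁻¹·BᵀPA = [-1.9203 -2.6569; -2.1910 -2.7954]
A−BK = [-1.1878 -1.5845; -0.3505 -0.4816]
AᵀP(A−BK) = [13.8930 18.8290; 18.8290 25.5404]
P' = Q + AᵀP(A−BK) = [26.8930 12.8290; 12.8290 29.5404]
tr(P') = 56.4334

-1.9203 -2.6569 -2.1910 -2.7954


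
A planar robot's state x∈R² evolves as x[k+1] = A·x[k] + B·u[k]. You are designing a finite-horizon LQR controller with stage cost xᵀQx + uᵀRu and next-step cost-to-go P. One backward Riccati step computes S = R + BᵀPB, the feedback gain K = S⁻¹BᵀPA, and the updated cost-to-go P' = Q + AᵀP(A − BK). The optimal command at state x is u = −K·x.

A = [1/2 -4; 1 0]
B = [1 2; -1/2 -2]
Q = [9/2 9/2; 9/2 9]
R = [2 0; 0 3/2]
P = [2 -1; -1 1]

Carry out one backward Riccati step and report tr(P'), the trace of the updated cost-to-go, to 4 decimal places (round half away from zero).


18.6528

BᵀP = [2.5000 -1.5000; 6.0000 -4.0000]
S = R + BᵀPB = [2 0; 0 3/2] + [3.2500 8.0000; 8.0000 20.0000] = [5.2500 8.0000; 8.0000 21.5000]
BᵀPA = [-0.2500 -10.0000; -1.0000 -24.0000]
K = S⁻¹·BᵀPA = [0.0537 -0.4706; -0.0665 -0.9412]
A−BK = [0.5793 -1.6471; 0.8939 -2.1176]
AᵀP(A−BK) = [0.4469 -1.0588; -1.0588 4.7059]
P' = Q + AᵀP(A−BK) = [4.9469 3.4412; 3.4412 13.7059]
tr(P') = 18.6528


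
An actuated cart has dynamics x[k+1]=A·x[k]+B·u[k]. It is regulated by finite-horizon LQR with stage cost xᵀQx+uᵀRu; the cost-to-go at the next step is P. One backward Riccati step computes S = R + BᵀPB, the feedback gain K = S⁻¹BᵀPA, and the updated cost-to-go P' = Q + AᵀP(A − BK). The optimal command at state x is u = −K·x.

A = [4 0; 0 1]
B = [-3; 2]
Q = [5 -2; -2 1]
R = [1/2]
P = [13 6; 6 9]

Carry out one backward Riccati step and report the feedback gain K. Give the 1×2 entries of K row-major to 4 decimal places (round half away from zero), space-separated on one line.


-1.3252 0.0000

BᵀP = [-27.0000 0.0000]
S = R + BᵀPB = [1/2] + [81.0000] = [81.5000]
BᵀPA = [-108.0000 0.0000]
K = S⁻¹·BᵀPA = [-1.3252 0.0000]
A−BK = [0.0245 0.0000; 2.6503 1.0000]
AᵀP(A−BK) = [64.8834 24.0000; 24.0000 9.0000]
P' = Q + AᵀP(A−BK) = [69.8834 22.0000; 22.0000 10.0000]
tr(P') = 79.8834


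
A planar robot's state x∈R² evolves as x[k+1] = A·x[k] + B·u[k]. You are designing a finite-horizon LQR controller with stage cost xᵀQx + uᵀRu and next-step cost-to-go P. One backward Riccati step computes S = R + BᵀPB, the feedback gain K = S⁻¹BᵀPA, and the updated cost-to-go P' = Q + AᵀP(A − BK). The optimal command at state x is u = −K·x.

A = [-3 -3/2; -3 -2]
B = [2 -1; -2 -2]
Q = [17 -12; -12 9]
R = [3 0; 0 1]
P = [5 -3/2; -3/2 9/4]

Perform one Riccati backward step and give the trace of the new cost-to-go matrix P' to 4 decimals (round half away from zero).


31.4987

BᵀP = [13.0000 -7.5000; -2.0000 -3.0000]
S = R + BᵀPB = [3 0; 0 1] + [41.0000 2.0000; 2.0000 8.0000] = [44.0000 2.0000; 2.0000 9.0000]
BᵀPA = [-16.5000 -4.5000; 15.0000 9.0000]
K = S⁻¹·BᵀPA = [-0.4554 -0.1492; 1.7679 1.0332]
A−BK = [-0.3214 -0.1684; -0.3750 -0.2321]
AᵀP(A−BK) = [4.2188 2.2902; 2.2902 1.2800]
P' = Q + AᵀP(A−BK) = [21.2188 -9.7098; -9.7098 10.2800]
tr(P') = 31.4987


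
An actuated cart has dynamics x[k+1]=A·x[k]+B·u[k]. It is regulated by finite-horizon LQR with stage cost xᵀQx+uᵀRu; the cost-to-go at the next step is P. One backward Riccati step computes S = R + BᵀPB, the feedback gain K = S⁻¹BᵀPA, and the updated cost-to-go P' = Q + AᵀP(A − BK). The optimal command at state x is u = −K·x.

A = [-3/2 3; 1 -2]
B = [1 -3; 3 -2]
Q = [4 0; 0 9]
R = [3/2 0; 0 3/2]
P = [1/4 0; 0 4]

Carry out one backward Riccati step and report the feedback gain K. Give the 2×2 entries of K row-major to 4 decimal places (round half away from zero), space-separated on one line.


0.4469 -0.8938 0.2119 -0.4239

BᵀP = [0.2500 12.0000; -0.7500 -8.0000]
S = R + BᵀPB = [3/2 0; 0 3/2] + [36.2500 -24.7500; -24.7500 18.2500] = [37.7500 -24.7500; -24.7500 19.7500]
BᵀPA = [11.6250 -23.2500; -6.8750 13.7500]
K = S⁻¹·BᵀPA = [0.4469 -0.8938; 0.2119 -0.4239]
A−BK = [-1.3111 2.6222; 0.0832 -0.1664]
AᵀP(A−BK) = [0.8244 -1.6487; -1.6487 3.2975]
P' = Q + AᵀP(A−BK) = [4.8244 -1.6487; -1.6487 12.2975]
tr(P') = 17.1218


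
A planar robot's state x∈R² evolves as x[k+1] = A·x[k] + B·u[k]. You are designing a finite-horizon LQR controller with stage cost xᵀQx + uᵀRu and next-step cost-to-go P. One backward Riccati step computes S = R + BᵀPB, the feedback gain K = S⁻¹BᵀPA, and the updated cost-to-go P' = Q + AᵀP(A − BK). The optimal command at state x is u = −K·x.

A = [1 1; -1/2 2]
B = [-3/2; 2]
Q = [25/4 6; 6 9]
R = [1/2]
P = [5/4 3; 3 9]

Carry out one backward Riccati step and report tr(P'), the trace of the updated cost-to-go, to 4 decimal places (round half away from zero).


BᵀP = [4.1250 13.5000]
S = R + BᵀPB = [1/2] + [20.8125] = [21.3125]
BᵀPA = [-2.6250 31.1250]
K = S⁻¹·BᵀPA = [-0.1232 1.4604]
A−BK = [0.8152 3.1906; -0.2537 -0.9208]
AᵀP(A−BK) = [0.1767 0.5836; 0.5836 3.7947]
P' = Q + AᵀP(A−BK) = [6.4267 6.5836; 6.5836 12.7947]
tr(P') = 19.2214

19.2214


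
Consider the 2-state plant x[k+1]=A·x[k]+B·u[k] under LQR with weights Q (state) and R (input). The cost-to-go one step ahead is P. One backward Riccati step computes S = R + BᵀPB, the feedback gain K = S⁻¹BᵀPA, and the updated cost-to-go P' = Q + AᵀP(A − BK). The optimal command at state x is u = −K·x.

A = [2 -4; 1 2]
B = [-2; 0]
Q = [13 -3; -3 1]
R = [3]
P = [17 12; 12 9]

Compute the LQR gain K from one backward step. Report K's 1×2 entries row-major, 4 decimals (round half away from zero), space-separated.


-1.2958 1.2394

BᵀP = [-34.0000 -24.0000]
S = R + BᵀPB = [3] + [68.0000] = [71.0000]
BᵀPA = [-92.0000 88.0000]
K = S⁻¹·BᵀPA = [-1.2958 1.2394]
A−BK = [-0.5915 -1.5211; 1.0000 2.0000]
AᵀP(A−BK) = [5.7887 -3.9718; -3.9718 6.9296]
P' = Q + AᵀP(A−BK) = [18.7887 -6.9718; -6.9718 7.9296]
tr(P') = 26.7183


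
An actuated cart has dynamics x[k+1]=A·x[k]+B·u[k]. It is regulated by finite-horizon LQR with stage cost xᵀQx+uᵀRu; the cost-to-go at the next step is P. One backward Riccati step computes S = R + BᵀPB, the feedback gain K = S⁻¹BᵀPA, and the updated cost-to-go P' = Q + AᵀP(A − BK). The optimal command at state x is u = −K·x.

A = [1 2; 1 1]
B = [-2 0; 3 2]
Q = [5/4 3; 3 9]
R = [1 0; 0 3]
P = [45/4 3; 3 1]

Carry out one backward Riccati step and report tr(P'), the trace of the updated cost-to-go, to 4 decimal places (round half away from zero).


19.2655

BᵀP = [-13.5000 -3.0000; 6.0000 2.0000]
S = R + BᵀPB = [1 0; 0 3] + [18.0000 -6.0000; -6.0000 4.0000] = [19.0000 -6.0000; -6.0000 7.0000]
BᵀPA = [-16.5000 -30.0000; 8.0000 14.0000]
K = S⁻¹·BᵀPA = [-0.6959 -1.2990; 0.5464 0.8866]
A−BK = [-0.3918 -0.5979; 1.9948 3.1237]
AᵀP(A−BK) = [2.3969 3.9742; 3.9742 6.6186]
P' = Q + AᵀP(A−BK) = [3.6469 6.9742; 6.9742 15.6186]
tr(P') = 19.2655


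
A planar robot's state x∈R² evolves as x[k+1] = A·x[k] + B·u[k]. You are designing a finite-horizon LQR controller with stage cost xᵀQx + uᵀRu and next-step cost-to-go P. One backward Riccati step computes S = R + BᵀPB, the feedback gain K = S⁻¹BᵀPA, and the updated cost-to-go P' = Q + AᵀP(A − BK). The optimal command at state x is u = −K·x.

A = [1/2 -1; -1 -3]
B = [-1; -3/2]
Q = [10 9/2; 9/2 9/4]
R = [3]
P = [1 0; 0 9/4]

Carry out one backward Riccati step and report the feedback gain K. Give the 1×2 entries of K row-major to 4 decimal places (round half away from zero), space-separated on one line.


BᵀP = [-1.0000 -3.3750]
S = R + BᵀPB = [3] + [6.0625] = [9.0625]
BᵀPA = [2.8750 11.1250]
K = S⁻¹·BᵀPA = [0.3172 1.2276]
A−BK = [0.8172 0.2276; -0.5241 -1.1586]
AᵀP(A−BK) = [1.5879 2.7207; 2.7207 7.5931]
P' = Q + AᵀP(A−BK) = [11.5879 7.2207; 7.2207 9.8431]
tr(P') = 21.4310

0.3172 1.2276


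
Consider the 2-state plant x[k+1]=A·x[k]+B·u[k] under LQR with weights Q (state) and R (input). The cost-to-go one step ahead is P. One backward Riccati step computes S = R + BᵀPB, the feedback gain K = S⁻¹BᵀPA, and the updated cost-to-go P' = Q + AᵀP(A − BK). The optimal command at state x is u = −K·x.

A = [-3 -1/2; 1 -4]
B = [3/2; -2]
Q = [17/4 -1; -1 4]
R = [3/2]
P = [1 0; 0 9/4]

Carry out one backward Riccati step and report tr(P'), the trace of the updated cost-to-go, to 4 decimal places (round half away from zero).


BᵀP = [1.5000 -4.5000]
S = R + BᵀPB = [3/2] + [11.2500] = [12.7500]
BᵀPA = [-9.0000 17.2500]
K = S⁻¹·BᵀPA = [-0.7059 1.3529]
A−BK = [-1.9412 -2.5294; -0.4118 -1.2941]
AᵀP(A−BK) = [4.8971 4.6765; 4.6765 12.9118]
P' = Q + AᵀP(A−BK) = [9.1471 3.6765; 3.6765 16.9118]
tr(P') = 26.0588

26.0588


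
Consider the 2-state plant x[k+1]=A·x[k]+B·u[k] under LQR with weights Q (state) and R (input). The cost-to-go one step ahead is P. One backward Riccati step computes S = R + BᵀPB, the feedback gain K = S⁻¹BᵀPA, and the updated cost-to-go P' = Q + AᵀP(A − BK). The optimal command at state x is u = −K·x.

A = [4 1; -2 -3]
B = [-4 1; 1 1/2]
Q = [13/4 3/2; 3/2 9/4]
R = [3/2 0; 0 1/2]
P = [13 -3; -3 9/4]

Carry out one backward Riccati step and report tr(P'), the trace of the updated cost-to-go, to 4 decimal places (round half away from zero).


13.3565

BᵀP = [-55.0000 14.2500; 11.5000 -1.8750]
S = R + BᵀPB = [3/2 0; 0 1/2] + [234.2500 -47.8750; -47.8750 10.5625] = [235.7500 -47.8750; -47.8750 11.0625]
BᵀPA = [-248.5000 -97.7500; 49.7500 17.1250]
K = S⁻¹·BᵀPA = [-1.1623 -0.8276; -0.5329 -2.0336]
A−BK = [-0.1163 -0.2768; -0.5713 -1.1556]
AᵀP(A−BK) = [2.6799 3.0110; 3.0110 5.1766]
P' = Q + AᵀP(A−BK) = [5.9299 4.5110; 4.5110 7.4266]
tr(P') = 13.3565
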